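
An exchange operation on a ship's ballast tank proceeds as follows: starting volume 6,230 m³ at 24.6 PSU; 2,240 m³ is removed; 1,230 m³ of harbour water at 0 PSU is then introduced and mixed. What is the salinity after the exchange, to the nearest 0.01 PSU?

18.80 PSU

Remaining after removal: 3,990 m³ at 24.6 PSU (salt = 98,154)
After addition: salt = 98,154 + 1,230×0 = 98,154; volume = 5,220 m³
S = 98,154 / 5,220 = 18.8034 PSU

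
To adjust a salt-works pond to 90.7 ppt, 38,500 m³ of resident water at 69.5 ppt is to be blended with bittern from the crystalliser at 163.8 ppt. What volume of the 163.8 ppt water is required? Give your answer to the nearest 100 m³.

11200 m³

Salt balance: 38,500×69.5 + V×163.8 = (38,500+V)×90.7
2,675,750 + 163.8V = 3,491,950 + 90.7V
816,200 = 73.1V
V = 11,165.53 m³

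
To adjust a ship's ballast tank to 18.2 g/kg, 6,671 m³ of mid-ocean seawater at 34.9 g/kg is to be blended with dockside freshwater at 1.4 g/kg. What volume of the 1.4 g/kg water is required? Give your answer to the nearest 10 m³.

Salt balance: 6,671×34.9 + V×1.4 = (6,671+V)×18.2
232,817.9 + 1.4V = 121,412.2 + 18.2V
111,405.7 = 16.8V
V = 6,631.29 m³

6630 m³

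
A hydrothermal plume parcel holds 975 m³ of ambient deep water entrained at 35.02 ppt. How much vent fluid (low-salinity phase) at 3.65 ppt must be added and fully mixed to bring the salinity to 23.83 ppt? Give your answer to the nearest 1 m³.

541 m³

Salt balance: 975×35.02 + V×3.65 = (975+V)×23.83
34,144.5 + 3.65V = 23,234.25 + 23.83V
10,910.25 = 20.18V
V = 540.65 m³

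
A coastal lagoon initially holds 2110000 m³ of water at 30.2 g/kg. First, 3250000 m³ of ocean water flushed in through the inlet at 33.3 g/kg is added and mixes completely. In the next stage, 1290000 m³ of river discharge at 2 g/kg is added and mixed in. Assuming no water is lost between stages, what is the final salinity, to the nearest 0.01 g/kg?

26.24 g/kg

Salt balance:
Initial salt = 2,110,000×30.2 = 63,722,000
After stage 1: salt = 63,722,000 + 3,250,000×33.3 = 171,947,000; volume = 5,360,000 m³; S = 32.08 g/kg
After stage 2: salt = 171,947,000 + 1,290,000×2 = 174,527,000; volume = 6,650,000 m³
S = 174,527,000 / 6,650,000 = 26.2447 g/kg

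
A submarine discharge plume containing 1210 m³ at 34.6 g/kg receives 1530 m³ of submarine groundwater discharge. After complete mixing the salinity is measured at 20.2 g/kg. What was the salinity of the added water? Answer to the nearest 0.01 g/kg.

8.81 g/kg

Salt balance: 1,210×34.6 + 1,530×S = 2,740×20.2
41,866 + 1,530·S = 55,348
S = (55,348 − 41,866) / 1,530 = 8.8118 g/kg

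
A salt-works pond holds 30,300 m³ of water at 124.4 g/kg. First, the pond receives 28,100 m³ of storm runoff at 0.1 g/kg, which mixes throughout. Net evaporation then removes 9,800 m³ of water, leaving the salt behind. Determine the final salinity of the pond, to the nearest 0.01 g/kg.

After mixing: salt = 30,300×124.4 + 28,100×0.1 = 3,772,130; volume = 58,400 m³
After evaporation: salt unchanged = 3,772,130; volume = 58,400 − 9,800 = 48,600 m³
S = 3,772,130 / 48,600 = 77.6158 g/kg

77.62 g/kg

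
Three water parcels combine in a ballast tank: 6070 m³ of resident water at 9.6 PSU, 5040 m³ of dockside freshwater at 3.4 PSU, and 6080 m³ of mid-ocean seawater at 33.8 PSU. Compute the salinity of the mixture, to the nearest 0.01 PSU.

16.34 PSU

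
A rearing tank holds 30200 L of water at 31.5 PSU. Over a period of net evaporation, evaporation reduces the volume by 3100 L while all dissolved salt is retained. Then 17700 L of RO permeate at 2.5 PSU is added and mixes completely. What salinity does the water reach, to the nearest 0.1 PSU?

22.2 PSU

After evaporation: salt = 30,200×31.5 = 951,300; volume = 30,200 − 3,100 = 27,100 L
After mixing: salt = 951,300 + 17,700×2.5 = 995,550; volume = 27,100 + 17,700 = 44,800 L
S = 995,550 / 44,800 = 22.2221 PSU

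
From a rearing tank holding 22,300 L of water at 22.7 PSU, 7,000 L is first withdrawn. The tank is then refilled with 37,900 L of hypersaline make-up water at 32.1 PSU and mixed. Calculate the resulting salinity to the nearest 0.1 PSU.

29.4 PSU

Remaining after removal: 15,300 L at 22.7 PSU (salt = 347,310)
After addition: salt = 347,310 + 37,900×32.1 = 1,563,900; volume = 53,200 L
S = 1,563,900 / 53,200 = 29.3966 PSU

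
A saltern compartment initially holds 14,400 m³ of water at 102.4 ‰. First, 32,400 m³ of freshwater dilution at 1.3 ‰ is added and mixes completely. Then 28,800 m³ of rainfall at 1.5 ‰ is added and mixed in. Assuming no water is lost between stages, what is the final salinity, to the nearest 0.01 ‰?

20.63 ‰

Mass of salt is conserved:
Initial salt = 14,400×102.4 = 1,474,560
After stage 1: salt = 1,474,560 + 32,400×1.3 = 1,516,680; volume = 46,800 m³; S = 32.408 ‰
After stage 2: salt = 1,516,680 + 28,800×1.5 = 1,559,880; volume = 75,600 m³
S = 1,559,880 / 75,600 = 20.6333 ‰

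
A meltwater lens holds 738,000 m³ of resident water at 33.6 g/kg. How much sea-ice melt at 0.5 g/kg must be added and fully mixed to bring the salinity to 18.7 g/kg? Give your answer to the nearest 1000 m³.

Salt balance: 738,000×33.6 + V×0.5 = (738,000+V)×18.7
24,796,800 + 0.5V = 13,800,600 + 18.7V
10,996,200 = 18.2V
V = 604,186.81 m³

604000 m³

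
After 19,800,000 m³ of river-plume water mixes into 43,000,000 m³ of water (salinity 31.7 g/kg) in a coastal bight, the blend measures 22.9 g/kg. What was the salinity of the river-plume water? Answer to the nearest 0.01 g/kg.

Salt balance: 43,000,000×31.7 + 19,800,000×S = 62,800,000×22.9
1,363,100,000 + 19,800,000·S = 1,438,120,000
S = (1,438,120,000 − 1,363,100,000) / 19,800,000 = 3.7889 g/kg

3.79 g/kg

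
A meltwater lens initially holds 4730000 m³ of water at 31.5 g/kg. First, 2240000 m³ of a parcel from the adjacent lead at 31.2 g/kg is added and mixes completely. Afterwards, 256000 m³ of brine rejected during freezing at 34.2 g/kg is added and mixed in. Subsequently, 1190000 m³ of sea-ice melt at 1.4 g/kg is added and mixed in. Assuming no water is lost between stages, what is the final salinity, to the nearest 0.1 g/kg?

27.2 g/kg

Mass of salt is conserved:
Initial salt = 4,730,000×31.5 = 148,995,000
After stage 1: salt = 148,995,000 + 2,240,000×31.2 = 218,883,000; volume = 6,970,000 m³; S = 31.404 g/kg
After stage 2: salt = 218,883,000 + 256,000×34.2 = 227,638,200; volume = 7,226,000 m³; S = 31.503 g/kg
After stage 3: salt = 227,638,200 + 1,190,000×1.4 = 229,304,200; volume = 8,416,000 m³
S = 229,304,200 / 8,416,000 = 27.2462 g/kg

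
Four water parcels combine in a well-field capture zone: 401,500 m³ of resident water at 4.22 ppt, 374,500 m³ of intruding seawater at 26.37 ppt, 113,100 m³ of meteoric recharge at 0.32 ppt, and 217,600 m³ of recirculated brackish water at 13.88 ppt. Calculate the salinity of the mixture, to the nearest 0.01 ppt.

Conserving salt mass:
salt = 401,500×4.22 + 374,500×26.37 + 113,100×0.32 + 217,600×13.88 = 1,694,330 + 9,875,565 + 36,192 + 3,020,288 = 14,626,375
volume = 401,500 + 374,500 + 113,100 + 217,600 = 1,106,700 m³
S = 14,626,375 / 1,106,700 = 13.2162 ppt

13.22 ppt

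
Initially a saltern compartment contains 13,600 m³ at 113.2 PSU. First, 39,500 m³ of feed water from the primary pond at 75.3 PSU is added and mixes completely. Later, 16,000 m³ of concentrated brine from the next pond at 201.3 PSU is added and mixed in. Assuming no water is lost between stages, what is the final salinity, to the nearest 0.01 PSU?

Mass of salt is conserved:
Initial salt = 13,600×113.2 = 1,539,520
After stage 1: salt = 1,539,520 + 39,500×75.3 = 4,513,870; volume = 53,100 m³; S = 85.007 PSU
After stage 2: salt = 4,513,870 + 16,000×201.3 = 7,734,670; volume = 69,100 m³
S = 7,734,670 / 69,100 = 111.9344 PSU

111.93 PSU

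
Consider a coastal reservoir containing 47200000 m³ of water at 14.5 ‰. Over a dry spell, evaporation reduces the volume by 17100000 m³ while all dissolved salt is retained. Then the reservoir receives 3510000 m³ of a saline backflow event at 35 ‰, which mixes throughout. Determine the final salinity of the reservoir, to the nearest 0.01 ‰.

24.02 ‰

After evaporation: salt = 47,200,000×14.5 = 684,400,000; volume = 47,200,000 − 17,100,000 = 30,100,000 m³
After mixing: salt = 684,400,000 + 3,510,000×35 = 807,250,000; volume = 30,100,000 + 3,510,000 = 33,610,000 m³
S = 807,250,000 / 33,610,000 = 24.0181 ‰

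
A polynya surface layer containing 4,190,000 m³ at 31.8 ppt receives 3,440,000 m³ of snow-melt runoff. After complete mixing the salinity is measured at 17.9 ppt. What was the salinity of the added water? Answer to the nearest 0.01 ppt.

Salt balance: 4,190,000×31.8 + 3,440,000×S = 7,630,000×17.9
133,242,000 + 3,440,000·S = 136,577,000
S = (136,577,000 − 133,242,000) / 3,440,000 = 0.9695 ppt

0.97 ppt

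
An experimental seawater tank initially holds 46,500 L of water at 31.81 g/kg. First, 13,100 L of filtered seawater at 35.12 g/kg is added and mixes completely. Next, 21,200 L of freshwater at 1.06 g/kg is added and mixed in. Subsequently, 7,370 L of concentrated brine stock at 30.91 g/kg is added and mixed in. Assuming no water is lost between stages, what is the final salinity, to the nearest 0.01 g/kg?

Mass of salt is conserved:
Initial salt = 46,500×31.81 = 1,479,165
After stage 1: salt = 1,479,165 + 13,100×35.12 = 1,939,237; volume = 59,600 L; S = 32.538 g/kg
After stage 2: salt = 1,939,237 + 21,200×1.06 = 1,961,709; volume = 80,800 L; S = 24.279 g/kg
After stage 3: salt = 1,961,709 + 7,370×30.91 = 2,189,515.7; volume = 88,170 L
S = 2,189,515.7 / 88,170 = 24.8329 g/kg

24.83 g/kg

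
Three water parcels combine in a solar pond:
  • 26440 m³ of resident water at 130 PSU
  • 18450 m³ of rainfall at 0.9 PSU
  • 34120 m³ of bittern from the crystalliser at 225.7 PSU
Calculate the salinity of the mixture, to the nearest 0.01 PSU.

141.18 PSU

Weighted by volume,
salt = 26,440×130 + 18,450×0.9 + 34,120×225.7 = 3,437,200 + 16,605 + 7,700,884 = 11,154,689
volume = 26,440 + 18,450 + 34,120 = 79,010 m³
S = 11,154,689 / 79,010 = 141.1807 PSU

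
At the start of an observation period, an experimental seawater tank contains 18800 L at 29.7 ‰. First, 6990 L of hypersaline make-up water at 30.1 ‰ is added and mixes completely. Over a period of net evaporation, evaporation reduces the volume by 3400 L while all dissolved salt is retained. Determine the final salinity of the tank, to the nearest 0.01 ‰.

After mixing: salt = 18,800×29.7 + 6,990×30.1 = 768,759; volume = 25,790 L
After evaporation: salt unchanged = 768,759; volume = 25,790 − 3,400 = 22,390 L
S = 768,759 / 22,390 = 34.3349 ‰

34.33 ‰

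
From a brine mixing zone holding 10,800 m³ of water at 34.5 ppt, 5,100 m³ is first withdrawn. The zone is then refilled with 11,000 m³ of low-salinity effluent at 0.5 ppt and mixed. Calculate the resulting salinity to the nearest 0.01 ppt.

12.10 ppt

Remaining after removal: 5,700 m³ at 34.5 ppt (salt = 196,650)
After addition: salt = 196,650 + 11,000×0.5 = 202,150; volume = 16,700 m³
S = 202,150 / 16,700 = 12.1048 ppt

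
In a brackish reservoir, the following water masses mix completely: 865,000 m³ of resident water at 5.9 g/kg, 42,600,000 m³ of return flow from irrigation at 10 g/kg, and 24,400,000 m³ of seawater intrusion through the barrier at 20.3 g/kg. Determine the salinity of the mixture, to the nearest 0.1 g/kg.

Weighted by volume,
salt = 865,000×5.9 + 42,600,000×10 + 24,400,000×20.3 = 5,103,500 + 426,000,000 + 495,320,000 = 926,423,500
volume = 865,000 + 42,600,000 + 24,400,000 = 67,865,000 m³
S = 926,423,500 / 67,865,000 = 13.651 g/kg

13.7 g/kg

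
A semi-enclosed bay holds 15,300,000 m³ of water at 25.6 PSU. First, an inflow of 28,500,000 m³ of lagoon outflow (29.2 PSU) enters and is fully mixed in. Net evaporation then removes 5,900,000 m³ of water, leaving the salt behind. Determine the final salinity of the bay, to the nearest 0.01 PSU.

After mixing: salt = 15,300,000×25.6 + 28,500,000×29.2 = 1,223,880,000; volume = 43,800,000 m³
After evaporation: salt unchanged = 1,223,880,000; volume = 43,800,000 − 5,900,000 = 37,900,000 m³
S = 1,223,880,000 / 37,900,000 = 32.2923 PSU

32.29 PSU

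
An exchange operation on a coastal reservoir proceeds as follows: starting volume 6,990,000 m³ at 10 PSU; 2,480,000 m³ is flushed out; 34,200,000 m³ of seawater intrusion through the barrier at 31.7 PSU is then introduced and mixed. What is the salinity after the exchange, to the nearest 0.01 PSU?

29.17 PSU

Remaining after removal: 4,510,000 m³ at 10 PSU (salt = 45,100,000)
After addition: salt = 45,100,000 + 34,200,000×31.7 = 1,129,240,000; volume = 38,710,000 m³
S = 1,129,240,000 / 38,710,000 = 29.1718 PSU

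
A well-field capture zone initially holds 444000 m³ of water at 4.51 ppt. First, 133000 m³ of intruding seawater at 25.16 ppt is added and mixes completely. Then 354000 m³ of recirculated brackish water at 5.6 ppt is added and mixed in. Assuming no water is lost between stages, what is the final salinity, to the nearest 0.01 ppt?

7.87 ppt

Weighted by volume,
Initial salt = 444,000×4.51 = 2,002,440
After stage 1: salt = 2,002,440 + 133,000×25.16 = 5,348,720; volume = 577,000 m³; S = 9.27 ppt
After stage 2: salt = 5,348,720 + 354,000×5.6 = 7,331,120; volume = 931,000 m³
S = 7,331,120 / 931,000 = 7.8745 ppt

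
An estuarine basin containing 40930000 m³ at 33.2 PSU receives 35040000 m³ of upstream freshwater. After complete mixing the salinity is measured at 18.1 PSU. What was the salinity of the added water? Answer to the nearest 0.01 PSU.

Salt balance: 40,930,000×33.2 + 35,040,000×S = 75,970,000×18.1
1,358,876,000 + 35,040,000·S = 1,375,057,000
S = (1,375,057,000 − 1,358,876,000) / 35,040,000 = 0.4618 PSU

0.46 PSU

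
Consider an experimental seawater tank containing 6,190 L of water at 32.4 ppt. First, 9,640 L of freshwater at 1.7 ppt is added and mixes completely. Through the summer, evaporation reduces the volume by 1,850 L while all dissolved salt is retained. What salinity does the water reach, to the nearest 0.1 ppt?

15.5 ppt

After mixing: salt = 6,190×32.4 + 9,640×1.7 = 216,944; volume = 15,830 L
After evaporation: salt unchanged = 216,944; volume = 15,830 − 1,850 = 13,980 L
S = 216,944 / 13,980 = 15.5182 ppt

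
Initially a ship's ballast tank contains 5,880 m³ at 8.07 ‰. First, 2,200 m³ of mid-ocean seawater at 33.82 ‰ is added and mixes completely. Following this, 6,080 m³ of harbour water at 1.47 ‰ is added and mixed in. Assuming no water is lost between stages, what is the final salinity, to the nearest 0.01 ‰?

Salt balance:
Initial salt = 5,880×8.07 = 47,451.6
After stage 1: salt = 47,451.6 + 2,200×33.82 = 121,855.6; volume = 8,080 m³; S = 15.081 ‰
After stage 2: salt = 121,855.6 + 6,080×1.47 = 130,793.2; volume = 14,160 m³
S = 130,793.2 / 14,160 = 9.2368 ‰

9.24 ‰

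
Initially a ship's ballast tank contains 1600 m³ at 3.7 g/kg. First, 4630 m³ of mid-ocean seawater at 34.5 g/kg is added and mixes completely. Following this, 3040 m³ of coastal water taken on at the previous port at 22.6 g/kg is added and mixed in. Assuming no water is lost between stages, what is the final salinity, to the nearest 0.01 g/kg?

Mass of salt is conserved:
Initial salt = 1,600×3.7 = 5,920
After stage 1: salt = 5,920 + 4,630×34.5 = 165,655; volume = 6,230 m³; S = 26.59 g/kg
After stage 2: salt = 165,655 + 3,040×22.6 = 234,359; volume = 9,270 m³
S = 234,359 / 9,270 = 25.2814 g/kg

25.28 g/kg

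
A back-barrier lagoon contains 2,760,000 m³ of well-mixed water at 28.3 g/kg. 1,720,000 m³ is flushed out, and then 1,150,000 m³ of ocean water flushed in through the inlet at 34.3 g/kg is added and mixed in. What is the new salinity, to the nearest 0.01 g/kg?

Remaining after removal: 1,040,000 m³ at 28.3 g/kg (salt = 29,432,000)
After addition: salt = 29,432,000 + 1,150,000×34.3 = 68,877,000; volume = 2,190,000 m³
S = 68,877,000 / 2,190,000 = 31.4507 g/kg

31.45 g/kg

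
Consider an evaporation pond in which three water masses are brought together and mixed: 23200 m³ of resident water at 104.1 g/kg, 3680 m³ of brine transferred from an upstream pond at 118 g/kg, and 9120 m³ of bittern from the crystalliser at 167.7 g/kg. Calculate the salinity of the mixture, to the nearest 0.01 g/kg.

Mass of salt is conserved:
salt = 23,200×104.1 + 3,680×118 + 9,120×167.7 = 2,415,120 + 434,240 + 1,529,424 = 4,378,784
volume = 23,200 + 3,680 + 9,120 = 36,000 m³
S = 4,378,784 / 36,000 = 121.6329 g/kg

121.63 g/kg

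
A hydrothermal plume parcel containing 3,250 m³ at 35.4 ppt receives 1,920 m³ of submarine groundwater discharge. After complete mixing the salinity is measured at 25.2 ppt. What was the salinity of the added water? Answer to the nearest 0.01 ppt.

Salt balance: 3,250×35.4 + 1,920×S = 5,170×25.2
115,050 + 1,920·S = 130,284
S = (130,284 − 115,050) / 1,920 = 7.9344 ppt

7.93 ppt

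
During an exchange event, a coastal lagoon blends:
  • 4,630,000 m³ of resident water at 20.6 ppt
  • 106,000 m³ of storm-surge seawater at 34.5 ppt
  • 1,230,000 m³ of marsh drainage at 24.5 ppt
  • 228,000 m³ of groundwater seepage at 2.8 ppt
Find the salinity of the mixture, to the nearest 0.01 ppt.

20.96 ppt

Salt balance:
salt = 4,630,000×20.6 + 106,000×34.5 + 1,230,000×24.5 + 228,000×2.8 = 95,378,000 + 3,657,000 + 30,135,000 + 638,400 = 129,808,400
volume = 4,630,000 + 106,000 + 1,230,000 + 228,000 = 6,194,000 m³
S = 129,808,400 / 6,194,000 = 20.9571 ppt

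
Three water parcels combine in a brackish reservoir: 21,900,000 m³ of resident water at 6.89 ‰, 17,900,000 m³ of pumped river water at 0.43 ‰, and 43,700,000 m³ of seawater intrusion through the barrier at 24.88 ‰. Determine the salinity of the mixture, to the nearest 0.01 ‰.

14.92 ‰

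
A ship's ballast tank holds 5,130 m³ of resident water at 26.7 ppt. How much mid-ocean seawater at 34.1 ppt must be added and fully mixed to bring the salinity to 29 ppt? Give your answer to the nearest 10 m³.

2310 m³

Salt balance: 5,130×26.7 + V×34.1 = (5,130+V)×29
136,971 + 34.1V = 148,770 + 29V
11,799 = 5.1V
V = 2,313.53 m³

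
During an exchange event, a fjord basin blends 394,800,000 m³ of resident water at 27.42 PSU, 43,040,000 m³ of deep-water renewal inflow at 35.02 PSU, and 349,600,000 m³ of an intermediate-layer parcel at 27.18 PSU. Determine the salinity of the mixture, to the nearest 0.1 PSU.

27.7 PSU

Conserving salt mass:
salt = 394,800,000×27.42 + 43,040,000×35.02 + 349,600,000×27.18 = 10,825,416,000 + 1,507,260,800 + 9,502,128,000 = 21,834,804,800
volume = 394,800,000 + 43,040,000 + 349,600,000 = 787,440,000 m³
S = 21,834,804,800 / 787,440,000 = 27.729 PSU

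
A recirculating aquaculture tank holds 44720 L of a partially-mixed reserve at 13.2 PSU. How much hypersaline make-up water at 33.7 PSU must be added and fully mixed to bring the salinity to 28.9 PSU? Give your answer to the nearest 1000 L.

Salt balance: 44,720×13.2 + V×33.7 = (44,720+V)×28.9
590,304 + 33.7V = 1,292,408 + 28.9V
702,104 = 4.8V
V = 146,271.67 L

146000 L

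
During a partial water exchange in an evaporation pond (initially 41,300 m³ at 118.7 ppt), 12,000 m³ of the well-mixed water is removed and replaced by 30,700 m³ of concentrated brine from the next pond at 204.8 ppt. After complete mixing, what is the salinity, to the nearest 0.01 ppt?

162.75 ppt

Remaining after removal: 29,300 m³ at 118.7 ppt (salt = 3,477,910)
After addition: salt = 3,477,910 + 30,700×204.8 = 9,765,270; volume = 60,000 m³
S = 9,765,270 / 60,000 = 162.7545 ppt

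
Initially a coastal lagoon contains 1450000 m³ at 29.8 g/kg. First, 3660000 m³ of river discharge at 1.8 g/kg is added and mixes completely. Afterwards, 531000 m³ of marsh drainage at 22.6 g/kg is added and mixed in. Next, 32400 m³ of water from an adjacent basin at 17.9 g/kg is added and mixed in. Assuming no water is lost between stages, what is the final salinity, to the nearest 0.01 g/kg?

10.99 g/kg

Mass of salt is conserved:
Initial salt = 1,450,000×29.8 = 43,210,000
After stage 1: salt = 43,210,000 + 3,660,000×1.8 = 49,798,000; volume = 5,110,000 m³; S = 9.745 g/kg
After stage 2: salt = 49,798,000 + 531,000×22.6 = 61,798,600; volume = 5,641,000 m³; S = 10.955 g/kg
After stage 3: salt = 61,798,600 + 32,400×17.9 = 62,378,560; volume = 5,673,400 m³
S = 62,378,560 / 5,673,400 = 10.9949 g/kg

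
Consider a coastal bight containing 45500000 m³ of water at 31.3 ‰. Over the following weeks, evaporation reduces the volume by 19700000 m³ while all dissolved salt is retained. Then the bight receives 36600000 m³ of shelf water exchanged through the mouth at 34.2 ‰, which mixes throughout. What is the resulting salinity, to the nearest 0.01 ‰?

After evaporation: salt = 45,500,000×31.3 = 1,424,150,000; volume = 45,500,000 − 19,700,000 = 25,800,000 m³
After mixing: salt = 1,424,150,000 + 36,600,000×34.2 = 2,675,870,000; volume = 25,800,000 + 36,600,000 = 62,400,000 m³
S = 2,675,870,000 / 62,400,000 = 42.8825 ‰

42.88 ‰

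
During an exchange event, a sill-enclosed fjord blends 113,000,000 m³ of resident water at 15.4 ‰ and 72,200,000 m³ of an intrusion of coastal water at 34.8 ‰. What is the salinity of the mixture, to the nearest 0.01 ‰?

By conservation of dissolved salt,
salt = 113,000,000×15.4 + 72,200,000×34.8 = 1,740,200,000 + 2,512,560,000 = 4,252,760,000
volume = 113,000,000 + 72,200,000 = 185,200,000 m³
S = 4,252,760,000 / 185,200,000 = 22.9631 ‰

22.96 ‰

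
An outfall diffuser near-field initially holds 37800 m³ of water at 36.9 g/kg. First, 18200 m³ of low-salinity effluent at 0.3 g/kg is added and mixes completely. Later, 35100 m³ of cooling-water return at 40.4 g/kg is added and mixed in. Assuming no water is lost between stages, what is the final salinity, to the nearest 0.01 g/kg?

Salt balance:
Initial salt = 37,800×36.9 = 1,394,820
After stage 1: salt = 1,394,820 + 18,200×0.3 = 1,400,280; volume = 56,000 m³; S = 25.005 g/kg
After stage 2: salt = 1,400,280 + 35,100×40.4 = 2,818,320; volume = 91,100 m³
S = 2,818,320 / 91,100 = 30.9366 g/kg

30.94 g/kg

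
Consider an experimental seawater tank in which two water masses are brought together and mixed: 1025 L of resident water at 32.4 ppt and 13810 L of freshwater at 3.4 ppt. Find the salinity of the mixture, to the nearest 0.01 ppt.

Salt balance:
salt = 1,025×32.4 + 13,810×3.4 = 33,210 + 46,954 = 80,164
volume = 1,025 + 13,810 = 14,835 L
S = 80,164 / 14,835 = 5.4037 ppt

5.40 ppt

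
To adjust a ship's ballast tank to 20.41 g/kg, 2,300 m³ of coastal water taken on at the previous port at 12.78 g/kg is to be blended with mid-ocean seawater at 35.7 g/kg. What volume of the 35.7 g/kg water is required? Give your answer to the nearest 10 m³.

Salt balance: 2,300×12.78 + V×35.7 = (2,300+V)×20.41
29,394 + 35.7V = 46,943 + 20.41V
17,549 = 15.29V
V = 1,147.74 m³

1150 m³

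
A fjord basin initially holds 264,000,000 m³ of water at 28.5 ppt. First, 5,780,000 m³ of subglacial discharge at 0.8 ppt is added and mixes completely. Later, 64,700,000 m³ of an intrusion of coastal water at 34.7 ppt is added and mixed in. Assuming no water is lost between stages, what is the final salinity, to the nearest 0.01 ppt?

29.22 ppt

Weighted by volume,
Initial salt = 264,000,000×28.5 = 7,524,000,000
After stage 1: salt = 7,524,000,000 + 5,780,000×0.8 = 7,528,624,000; volume = 269,780,000 m³; S = 27.907 ppt
After stage 2: salt = 7,528,624,000 + 64,700,000×34.7 = 9,773,714,000; volume = 334,480,000 m³
S = 9,773,714,000 / 334,480,000 = 29.2206 ppt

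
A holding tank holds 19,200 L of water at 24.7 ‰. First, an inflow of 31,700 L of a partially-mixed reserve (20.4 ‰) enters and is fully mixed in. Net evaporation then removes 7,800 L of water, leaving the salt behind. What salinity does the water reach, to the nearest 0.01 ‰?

26.01 ‰

After mixing: salt = 19,200×24.7 + 31,700×20.4 = 1,120,920; volume = 50,900 L
After evaporation: salt unchanged = 1,120,920; volume = 50,900 − 7,800 = 43,100 L
S = 1,120,920 / 43,100 = 26.0074 ‰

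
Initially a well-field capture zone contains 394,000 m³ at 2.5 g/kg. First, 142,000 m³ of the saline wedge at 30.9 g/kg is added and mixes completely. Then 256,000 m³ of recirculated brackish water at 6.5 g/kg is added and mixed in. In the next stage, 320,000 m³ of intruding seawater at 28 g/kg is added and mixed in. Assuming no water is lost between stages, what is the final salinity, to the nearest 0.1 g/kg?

14.4 g/kg

Salt balance:
Initial salt = 394,000×2.5 = 985,000
After stage 1: salt = 985,000 + 142,000×30.9 = 5,372,800; volume = 536,000 m³; S = 10.024 g/kg
After stage 2: salt = 5,372,800 + 256,000×6.5 = 7,036,800; volume = 792,000 m³; S = 8.885 g/kg
After stage 3: salt = 7,036,800 + 320,000×28 = 15,996,800; volume = 1,112,000 m³
S = 15,996,800 / 1,112,000 = 14.3856 g/kg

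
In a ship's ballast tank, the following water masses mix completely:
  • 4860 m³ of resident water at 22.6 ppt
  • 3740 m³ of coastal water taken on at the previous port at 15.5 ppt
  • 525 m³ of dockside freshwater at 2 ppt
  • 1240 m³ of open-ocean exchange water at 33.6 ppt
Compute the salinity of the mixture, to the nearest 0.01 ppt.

Weighted by volume,
salt = 4,860×22.6 + 3,740×15.5 + 525×2 + 1,240×33.6 = 109,836 + 57,970 + 1,050 + 41,664 = 210,520
volume = 4,860 + 3,740 + 525 + 1,240 = 10,365 m³
S = 210,520 / 10,365 = 20.3107 ppt

20.31 ppt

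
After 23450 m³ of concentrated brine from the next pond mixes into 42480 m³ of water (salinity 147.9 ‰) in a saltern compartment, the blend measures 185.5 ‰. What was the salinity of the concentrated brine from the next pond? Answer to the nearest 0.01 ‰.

Salt balance: 42,480×147.9 + 23,450×S = 65,930×185.5
6,282,792 + 23,450·S = 12,230,015
S = (12,230,015 − 6,282,792) / 23,450 = 253.6129 ‰

253.61 ‰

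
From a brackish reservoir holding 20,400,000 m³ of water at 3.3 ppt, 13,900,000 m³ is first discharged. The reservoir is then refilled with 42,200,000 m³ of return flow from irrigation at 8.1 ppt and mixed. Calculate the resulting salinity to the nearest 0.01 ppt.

7.46 ppt

Remaining after removal: 6,500,000 m³ at 3.3 ppt (salt = 21,450,000)
After addition: salt = 21,450,000 + 42,200,000×8.1 = 363,270,000; volume = 48,700,000 m³
S = 363,270,000 / 48,700,000 = 7.4593 ppt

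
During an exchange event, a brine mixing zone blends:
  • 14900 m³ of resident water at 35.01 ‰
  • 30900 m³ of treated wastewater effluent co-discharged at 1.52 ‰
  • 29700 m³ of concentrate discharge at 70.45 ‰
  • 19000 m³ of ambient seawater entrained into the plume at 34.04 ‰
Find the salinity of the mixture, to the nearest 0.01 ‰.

35.00 ‰

Salt balance:
salt = 14,900×35.01 + 30,900×1.52 + 29,700×70.45 + 19,000×34.04 = 521,649 + 46,968 + 2,092,365 + 646,760 = 3,307,742
volume = 14,900 + 30,900 + 29,700 + 19,000 = 94,500 m³
S = 3,307,742 / 94,500 = 35.0026 ‰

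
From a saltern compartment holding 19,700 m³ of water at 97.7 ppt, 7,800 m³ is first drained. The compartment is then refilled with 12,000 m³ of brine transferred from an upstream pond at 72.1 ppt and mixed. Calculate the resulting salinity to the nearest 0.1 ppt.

Remaining after removal: 11,900 m³ at 97.7 ppt (salt = 1,162,630)
After addition: salt = 1,162,630 + 12,000×72.1 = 2,027,830; volume = 23,900 m³
S = 2,027,830 / 23,900 = 84.8464 ppt

84.8 ppt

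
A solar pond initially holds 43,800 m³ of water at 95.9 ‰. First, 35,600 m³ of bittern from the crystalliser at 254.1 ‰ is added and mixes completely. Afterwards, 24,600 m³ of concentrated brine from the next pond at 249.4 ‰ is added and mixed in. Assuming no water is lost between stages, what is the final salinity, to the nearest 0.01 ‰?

Mass of salt is conserved:
Initial salt = 43,800×95.9 = 4,200,420
After stage 1: salt = 4,200,420 + 35,600×254.1 = 13,246,380; volume = 79,400 m³; S = 166.831 ‰
After stage 2: salt = 13,246,380 + 24,600×249.4 = 19,381,620; volume = 104,000 m³
S = 19,381,620 / 104,000 = 186.3617 ‰

186.36 ‰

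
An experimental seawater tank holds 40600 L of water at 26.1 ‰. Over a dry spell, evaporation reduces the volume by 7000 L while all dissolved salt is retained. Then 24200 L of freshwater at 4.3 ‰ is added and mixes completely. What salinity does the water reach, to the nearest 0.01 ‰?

After evaporation: salt = 40,600×26.1 = 1,059,660; volume = 40,600 − 7,000 = 33,600 L
After mixing: salt = 1,059,660 + 24,200×4.3 = 1,163,720; volume = 33,600 + 24,200 = 57,800 L
S = 1,163,720 / 57,800 = 20.1336 ‰

20.13 ‰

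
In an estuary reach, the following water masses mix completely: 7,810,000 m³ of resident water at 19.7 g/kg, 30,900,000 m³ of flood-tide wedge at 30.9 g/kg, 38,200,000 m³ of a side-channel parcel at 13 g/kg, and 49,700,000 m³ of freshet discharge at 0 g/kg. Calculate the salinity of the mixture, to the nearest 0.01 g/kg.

12.68 g/kg

Total salt / total volume:
salt = 7,810,000×19.7 + 30,900,000×30.9 + 38,200,000×13 + 49,700,000×0 = 153,857,000 + 954,810,000 + 496,600,000 + 0 = 1,605,267,000
volume = 7,810,000 + 30,900,000 + 38,200,000 + 49,700,000 = 126,610,000 m³
S = 1,605,267,000 / 126,610,000 = 12.6788 g/kg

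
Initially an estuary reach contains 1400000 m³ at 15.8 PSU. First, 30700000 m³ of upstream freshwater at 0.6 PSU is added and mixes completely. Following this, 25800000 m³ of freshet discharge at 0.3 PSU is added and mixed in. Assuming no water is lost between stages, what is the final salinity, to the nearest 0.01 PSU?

Salt balance:
Initial salt = 1,400,000×15.8 = 22,120,000
After stage 1: salt = 22,120,000 + 30,700,000×0.6 = 40,540,000; volume = 32,100,000 m³; S = 1.263 PSU
After stage 2: salt = 40,540,000 + 25,800,000×0.3 = 48,280,000; volume = 57,900,000 m³
S = 48,280,000 / 57,900,000 = 0.8339 PSU

0.83 PSU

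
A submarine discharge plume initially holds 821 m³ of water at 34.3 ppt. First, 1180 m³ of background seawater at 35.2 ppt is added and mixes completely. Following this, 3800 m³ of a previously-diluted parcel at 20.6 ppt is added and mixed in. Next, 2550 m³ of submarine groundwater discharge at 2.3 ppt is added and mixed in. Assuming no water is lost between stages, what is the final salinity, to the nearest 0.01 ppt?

18.42 ppt

Total salt / total volume:
Initial salt = 821×34.3 = 28,160.3
After stage 1: salt = 28,160.3 + 1,180×35.2 = 69,696.3; volume = 2,001 m³; S = 34.831 ppt
After stage 2: salt = 69,696.3 + 3,800×20.6 = 147,976.3; volume = 5,801 m³; S = 25.509 ppt
After stage 3: salt = 147,976.3 + 2,550×2.3 = 153,841.3; volume = 8,351 m³
S = 153,841.3 / 8,351 = 18.4219 ppt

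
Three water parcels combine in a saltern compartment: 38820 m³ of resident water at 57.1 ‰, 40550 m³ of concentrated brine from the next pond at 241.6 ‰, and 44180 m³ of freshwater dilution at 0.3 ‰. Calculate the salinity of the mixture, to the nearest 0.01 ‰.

97.34 ‰

By conservation of dissolved salt,
salt = 38,820×57.1 + 40,550×241.6 + 44,180×0.3 = 2,216,622 + 9,796,880 + 13,254 = 12,026,756
volume = 38,820 + 40,550 + 44,180 = 123,550 m³
S = 12,026,756 / 123,550 = 97.3432 ‰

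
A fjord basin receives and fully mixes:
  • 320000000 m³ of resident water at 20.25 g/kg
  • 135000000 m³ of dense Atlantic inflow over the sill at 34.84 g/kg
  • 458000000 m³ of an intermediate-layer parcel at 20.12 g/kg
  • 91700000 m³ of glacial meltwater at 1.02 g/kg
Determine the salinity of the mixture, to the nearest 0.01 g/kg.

Salt balance:
salt = 320,000,000×20.25 + 135,000,000×34.84 + 458,000,000×20.12 + 91,700,000×1.02 = 6,480,000,000 + 4,703,400,000 + 9,214,960,000 + 93,534,000 = 20,491,894,000
volume = 320,000,000 + 135,000,000 + 458,000,000 + 91,700,000 = 1,004,700,000 m³
S = 20,491,894,000 / 1,004,700,000 = 20.396 g/kg

20.40 g/kg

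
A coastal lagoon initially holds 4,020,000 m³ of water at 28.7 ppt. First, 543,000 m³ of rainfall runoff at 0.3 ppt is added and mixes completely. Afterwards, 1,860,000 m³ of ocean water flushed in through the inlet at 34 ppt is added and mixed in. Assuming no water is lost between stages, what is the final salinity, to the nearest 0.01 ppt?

Total salt / total volume:
Initial salt = 4,020,000×28.7 = 115,374,000
After stage 1: salt = 115,374,000 + 543,000×0.3 = 115,536,900; volume = 4,563,000 m³; S = 25.32 ppt
After stage 2: salt = 115,536,900 + 1,860,000×34 = 178,776,900; volume = 6,423,000 m³
S = 178,776,900 / 6,423,000 = 27.8339 ppt

27.83 ppt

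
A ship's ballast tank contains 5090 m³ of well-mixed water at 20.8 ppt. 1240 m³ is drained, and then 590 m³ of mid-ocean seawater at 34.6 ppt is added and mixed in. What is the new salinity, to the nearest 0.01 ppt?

Remaining after removal: 3,850 m³ at 20.8 ppt (salt = 80,080)
After addition: salt = 80,080 + 590×34.6 = 100,494; volume = 4,440 m³
S = 100,494 / 4,440 = 22.6338 ppt

22.63 ppt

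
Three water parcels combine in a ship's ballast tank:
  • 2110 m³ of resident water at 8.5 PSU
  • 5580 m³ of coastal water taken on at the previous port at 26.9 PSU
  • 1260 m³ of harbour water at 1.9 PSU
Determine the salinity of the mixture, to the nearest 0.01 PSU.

Weighted by volume,
salt = 2,110×8.5 + 5,580×26.9 + 1,260×1.9 = 17,935 + 150,102 + 2,394 = 170,431
volume = 2,110 + 5,580 + 1,260 = 8,950 m³
S = 170,431 / 8,950 = 19.0426 PSU

19.04 PSU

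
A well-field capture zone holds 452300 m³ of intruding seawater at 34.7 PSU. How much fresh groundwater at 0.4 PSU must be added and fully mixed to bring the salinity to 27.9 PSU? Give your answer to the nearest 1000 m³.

112000 m³

Salt balance: 452,300×34.7 + V×0.4 = (452,300+V)×27.9
15,694,810 + 0.4V = 12,619,170 + 27.9V
3,075,640 = 27.5V
V = 111,841.45 m³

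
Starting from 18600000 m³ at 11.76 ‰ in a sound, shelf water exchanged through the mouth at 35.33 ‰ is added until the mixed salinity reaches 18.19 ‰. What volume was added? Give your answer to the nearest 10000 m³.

Salt balance: 18,600,000×11.76 + V×35.33 = (18,600,000+V)×18.19
218,736,000 + 35.33V = 338,334,000 + 18.19V
119,598,000 = 17.14V
V = 6,977,712.95 m³

6980000 m³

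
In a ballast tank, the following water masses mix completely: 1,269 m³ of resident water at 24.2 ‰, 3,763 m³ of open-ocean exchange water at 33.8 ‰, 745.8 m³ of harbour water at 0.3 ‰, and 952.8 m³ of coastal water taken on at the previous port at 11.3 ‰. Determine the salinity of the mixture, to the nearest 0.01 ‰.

Salt balance:
salt = 1,269×24.2 + 3,763×33.8 + 745.8×0.3 + 952.8×11.3 = 30,709.8 + 127,189.4 + 223.74 + 10,766.64 = 168,889.58
volume = 1,269 + 3,763 + 745.8 + 952.8 = 6,730.6 m³
S = 168,889.58 / 6,730.6 = 25.0928 ‰

25.09 ‰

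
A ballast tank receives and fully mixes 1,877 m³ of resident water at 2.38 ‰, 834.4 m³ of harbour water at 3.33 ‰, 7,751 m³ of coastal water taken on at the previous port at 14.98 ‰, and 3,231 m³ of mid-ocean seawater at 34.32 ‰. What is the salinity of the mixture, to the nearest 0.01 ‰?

Conserving salt mass:
salt = 1,877×2.38 + 834.4×3.33 + 7,751×14.98 + 3,231×34.32 = 4,467.26 + 2,778.552 + 116,109.98 + 110,887.92 = 234,243.712
volume = 1,877 + 834.4 + 7,751 + 3,231 = 13,693.4 m³
S = 234,243.712 / 13,693.4 = 17.1063 ‰

17.11 ‰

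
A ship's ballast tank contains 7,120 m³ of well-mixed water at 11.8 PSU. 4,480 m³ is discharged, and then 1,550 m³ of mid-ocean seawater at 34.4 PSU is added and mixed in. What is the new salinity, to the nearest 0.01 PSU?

20.16 PSU

Remaining after removal: 2,640 m³ at 11.8 PSU (salt = 31,152)
After addition: salt = 31,152 + 1,550×34.4 = 84,472; volume = 4,190 m³
S = 84,472 / 4,190 = 20.1604 PSU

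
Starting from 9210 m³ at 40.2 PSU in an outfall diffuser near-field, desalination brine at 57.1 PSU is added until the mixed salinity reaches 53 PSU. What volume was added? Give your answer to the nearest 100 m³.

28800 m³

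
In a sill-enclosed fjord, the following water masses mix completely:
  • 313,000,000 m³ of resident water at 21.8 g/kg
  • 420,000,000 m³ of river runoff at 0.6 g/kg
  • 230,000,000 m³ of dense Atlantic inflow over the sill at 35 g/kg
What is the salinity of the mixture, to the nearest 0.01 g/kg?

15.71 g/kg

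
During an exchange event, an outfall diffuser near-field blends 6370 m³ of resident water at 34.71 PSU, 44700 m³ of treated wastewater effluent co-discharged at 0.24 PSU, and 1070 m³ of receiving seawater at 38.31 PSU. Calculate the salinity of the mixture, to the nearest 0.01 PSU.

By conservation of dissolved salt,
salt = 6,370×34.71 + 44,700×0.24 + 1,070×38.31 = 221,102.7 + 10,728 + 40,991.7 = 272,822.4
volume = 6,370 + 44,700 + 1,070 = 52,140 m³
S = 272,822.4 / 52,140 = 5.2325 PSU

5.23 PSU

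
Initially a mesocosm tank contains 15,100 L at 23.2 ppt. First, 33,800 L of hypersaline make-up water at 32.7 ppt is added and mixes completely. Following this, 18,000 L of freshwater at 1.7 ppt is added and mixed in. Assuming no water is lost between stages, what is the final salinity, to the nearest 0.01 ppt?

Conserving salt mass:
Initial salt = 15,100×23.2 = 350,320
After stage 1: salt = 350,320 + 33,800×32.7 = 1,455,580; volume = 48,900 L; S = 29.766 ppt
After stage 2: salt = 1,455,580 + 18,000×1.7 = 1,486,180; volume = 66,900 L
S = 1,486,180 / 66,900 = 22.2149 ppt

22.21 ppt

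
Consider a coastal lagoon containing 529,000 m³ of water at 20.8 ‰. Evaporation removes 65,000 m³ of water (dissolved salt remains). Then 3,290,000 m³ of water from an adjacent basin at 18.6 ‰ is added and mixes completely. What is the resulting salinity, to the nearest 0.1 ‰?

19.2 ‰

After evaporation: salt = 529,000×20.8 = 11,003,200; volume = 529,000 − 65,000 = 464,000 m³
After mixing: salt = 11,003,200 + 3,290,000×18.6 = 72,197,200; volume = 464,000 + 3,290,000 = 3,754,000 m³
S = 72,197,200 / 3,754,000 = 19.2321 ‰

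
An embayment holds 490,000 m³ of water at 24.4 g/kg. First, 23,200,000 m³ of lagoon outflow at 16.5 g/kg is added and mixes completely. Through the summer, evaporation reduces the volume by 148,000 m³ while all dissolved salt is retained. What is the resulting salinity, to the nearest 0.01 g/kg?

16.77 g/kg

After mixing: salt = 490,000×24.4 + 23,200,000×16.5 = 394,756,000; volume = 23,690,000 m³
After evaporation: salt unchanged = 394,756,000; volume = 23,690,000 − 148,000 = 23,542,000 m³
S = 394,756,000 / 23,542,000 = 16.7682 g/kg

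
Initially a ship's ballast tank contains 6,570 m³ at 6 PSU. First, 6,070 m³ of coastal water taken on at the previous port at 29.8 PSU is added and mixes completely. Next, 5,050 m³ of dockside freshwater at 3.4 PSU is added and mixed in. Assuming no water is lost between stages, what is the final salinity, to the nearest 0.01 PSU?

13.42 PSU

By conservation of dissolved salt,
Initial salt = 6,570×6 = 39,420
After stage 1: salt = 39,420 + 6,070×29.8 = 220,306; volume = 12,640 m³; S = 17.429 PSU
After stage 2: salt = 220,306 + 5,050×3.4 = 237,476; volume = 17,690 m³
S = 237,476 / 17,690 = 13.4243 PSU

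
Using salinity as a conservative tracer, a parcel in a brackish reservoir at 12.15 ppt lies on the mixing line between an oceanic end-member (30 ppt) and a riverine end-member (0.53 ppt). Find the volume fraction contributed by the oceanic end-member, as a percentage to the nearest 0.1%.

Let g be the oceanic fraction. Salt balance per unit volume:
g×30 + (1−g)×0.53 = 12.15
g = (12.15 − 0.53) / (30 − 0.53) = 11.62/29.47 = 0.3943

39.4%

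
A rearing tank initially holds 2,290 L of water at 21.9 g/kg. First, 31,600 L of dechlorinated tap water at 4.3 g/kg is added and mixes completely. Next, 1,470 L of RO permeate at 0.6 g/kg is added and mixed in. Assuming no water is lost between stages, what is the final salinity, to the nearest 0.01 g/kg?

Mass of salt is conserved:
Initial salt = 2,290×21.9 = 50,151
After stage 1: salt = 50,151 + 31,600×4.3 = 186,031; volume = 33,890 L; S = 5.489 g/kg
After stage 2: salt = 186,031 + 1,470×0.6 = 186,913; volume = 35,360 L
S = 186,913 / 35,360 = 5.286 g/kg

5.29 g/kg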